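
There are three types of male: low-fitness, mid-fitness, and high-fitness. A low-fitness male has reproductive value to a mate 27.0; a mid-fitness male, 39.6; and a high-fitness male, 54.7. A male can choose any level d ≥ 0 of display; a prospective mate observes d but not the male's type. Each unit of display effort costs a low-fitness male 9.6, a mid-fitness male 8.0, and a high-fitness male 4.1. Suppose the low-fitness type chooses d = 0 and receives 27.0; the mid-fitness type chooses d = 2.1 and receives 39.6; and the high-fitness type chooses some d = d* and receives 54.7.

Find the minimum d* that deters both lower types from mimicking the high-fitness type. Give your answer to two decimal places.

3.99

Low-fitness type (on-path payoff 27.0) won't mimic when 27.0 ≥ 54.7 − 9.6·d*, i.e. d* ≥ 2.89.
Mid-fitness type (on-path payoff 39.6 − 8.0×2.1 = 22.8) won't mimic when 22.8 ≥ 54.7 − 8.0·d*, i.e. d* ≥ 3.99.
Both must hold, so d* = max(2.89, 3.99) = 3.99. The mid-fitness type's constraint binds.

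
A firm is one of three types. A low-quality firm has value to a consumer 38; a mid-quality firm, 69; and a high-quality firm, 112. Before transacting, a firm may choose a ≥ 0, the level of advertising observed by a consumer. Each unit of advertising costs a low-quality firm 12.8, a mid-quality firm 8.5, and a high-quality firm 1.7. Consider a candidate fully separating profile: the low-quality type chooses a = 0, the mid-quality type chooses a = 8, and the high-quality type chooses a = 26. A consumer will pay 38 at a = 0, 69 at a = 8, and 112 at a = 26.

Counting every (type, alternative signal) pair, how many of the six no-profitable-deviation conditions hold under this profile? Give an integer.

5

Mid-quality (own payoff 69 − 8.5×8 = 1): to a=0 gives 38 → profitable ✗; to a=26 gives 112 − 8.5×26 = -109 → no gain ✓.
High-quality (own payoff 112 − 1.7×26 = 67.8): to a=0 gives 38 → no gain ✓; to a=8 gives 69 − 1.7×8 = 55.4 → no gain ✓.
Low-quality (own payoff 38): to a=8 gives 69 − 12.8×8 = -33.4 → no gain ✓; to a=26 gives 112 − 12.8×26 = -220.8 → no gain ✓.
5 of the 6 constraints hold; not an equilibrium.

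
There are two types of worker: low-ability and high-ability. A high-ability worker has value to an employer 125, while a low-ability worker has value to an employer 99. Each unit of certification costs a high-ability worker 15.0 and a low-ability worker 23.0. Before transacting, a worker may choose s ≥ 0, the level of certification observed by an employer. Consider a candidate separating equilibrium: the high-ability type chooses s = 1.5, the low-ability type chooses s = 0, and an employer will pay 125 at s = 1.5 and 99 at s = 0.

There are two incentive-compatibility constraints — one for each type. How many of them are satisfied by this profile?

2

High-ability type: signal → 125 − 15.0 × 1.5 = 102.5; deviate to 0 → 99. IC holds (102.5 ≥ 99).
Low-ability type: stay at 0 → 99; mimic → 125 − 23.0 × 1.5 = 90.5. IC holds (99 ≥ 90.5).
2 of 2 constraints hold, so this is a separating equilibrium.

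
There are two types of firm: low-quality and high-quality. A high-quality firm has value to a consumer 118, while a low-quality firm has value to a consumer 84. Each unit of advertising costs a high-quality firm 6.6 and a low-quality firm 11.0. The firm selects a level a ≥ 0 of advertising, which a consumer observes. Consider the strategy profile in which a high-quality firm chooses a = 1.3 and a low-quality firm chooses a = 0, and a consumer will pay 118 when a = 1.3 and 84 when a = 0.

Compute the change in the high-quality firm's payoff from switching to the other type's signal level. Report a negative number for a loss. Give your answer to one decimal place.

Playing a = 1.3 the high-quality firm receives 118 − 6.6 × 1.3 = 109.42.
Deviating to a = 0 yields 84 instead.
Gain from deviating: 84 − 109.42 = -25.42, i.e. -25.4 to one decimal place.
The gain is negative, so the high-quality type's incentive-compatibility constraint is satisfied.

-25.4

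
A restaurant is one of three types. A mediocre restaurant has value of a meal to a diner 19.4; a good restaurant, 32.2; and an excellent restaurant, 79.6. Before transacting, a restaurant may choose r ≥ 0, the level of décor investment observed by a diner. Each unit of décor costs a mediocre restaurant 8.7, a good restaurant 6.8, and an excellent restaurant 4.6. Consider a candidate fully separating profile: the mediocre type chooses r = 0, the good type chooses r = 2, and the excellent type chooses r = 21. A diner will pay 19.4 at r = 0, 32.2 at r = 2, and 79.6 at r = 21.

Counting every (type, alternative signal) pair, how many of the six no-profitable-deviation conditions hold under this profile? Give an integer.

Excellent (own payoff 79.6 − 4.6×21 = -17): to r=0 gives 19.4 → profitable ✗; to r=2 gives 32.2 − 4.6×2 = 23 → profitable ✗.
Mediocre (own payoff 19.4): to r=2 gives 32.2 − 8.7×2 = 14.8 → no gain ✓; to r=21 gives 79.6 − 8.7×21 = -103.1 → no gain ✓.
Good (own payoff 32.2 − 6.8×2 = 18.6): to r=0 gives 19.4 → profitable ✗; to r=21 gives 79.6 − 6.8×21 = -63.2 → no gain ✓.
3 of the 6 constraints hold; not an equilibrium.

3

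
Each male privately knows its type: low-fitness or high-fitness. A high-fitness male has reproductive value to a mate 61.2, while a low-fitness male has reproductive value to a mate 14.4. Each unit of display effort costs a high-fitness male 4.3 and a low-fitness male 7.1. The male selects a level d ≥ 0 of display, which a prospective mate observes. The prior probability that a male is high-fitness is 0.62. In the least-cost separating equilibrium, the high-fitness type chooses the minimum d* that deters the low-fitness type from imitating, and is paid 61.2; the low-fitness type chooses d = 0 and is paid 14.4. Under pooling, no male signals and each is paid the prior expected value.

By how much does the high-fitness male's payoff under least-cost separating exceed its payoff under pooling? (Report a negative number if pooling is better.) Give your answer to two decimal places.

-10.56

Least-cost separating signal: d* solves 14.4 = 61.2 − 7.1·d*, so d* = (61.2 − 14.4)/7.1 ≈ 6.5915.
High-fitness type's separating payoff: 61.2 − 4.3 × d* = 61.2 − 4.3 × (61.2 − 14.4)/7.1 = 61.2 − 201.24/7.1 ≈ 32.8563.
Pooling payoff: 0.62 × 61.2 + 0.38 × 14.4 = 43.416.
Difference: 32.8563 − 43.416 = -10.5597, i.e. -10.56 to two decimal places.
The high-fitness type would prefer the pooling outcome.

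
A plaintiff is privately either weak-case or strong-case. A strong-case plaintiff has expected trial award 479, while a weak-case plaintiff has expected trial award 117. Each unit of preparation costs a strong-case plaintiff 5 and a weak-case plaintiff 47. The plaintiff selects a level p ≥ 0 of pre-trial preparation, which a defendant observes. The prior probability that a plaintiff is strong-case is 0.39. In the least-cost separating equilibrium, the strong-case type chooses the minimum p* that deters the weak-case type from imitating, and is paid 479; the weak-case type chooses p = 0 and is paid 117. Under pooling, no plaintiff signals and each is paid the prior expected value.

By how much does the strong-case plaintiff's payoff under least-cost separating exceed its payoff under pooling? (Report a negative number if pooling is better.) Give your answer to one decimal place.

182.3

Least-cost separating signal: p* solves 117 = 479 − 47·p*, so p* = (479 − 117)/47 ≈ 7.7021.
Strong-case type's separating payoff: 479 − 5 × p* = 479 − 5 × (479 − 117)/47 = 479 − 1810/47 ≈ 440.489.
Pooling payoff: 0.39 × 479 + 0.61 × 117 = 258.18.
Difference: 440.489 − 258.18 = 182.309, i.e. 182.3 to one decimal place.
The strong-case type prefers to separate.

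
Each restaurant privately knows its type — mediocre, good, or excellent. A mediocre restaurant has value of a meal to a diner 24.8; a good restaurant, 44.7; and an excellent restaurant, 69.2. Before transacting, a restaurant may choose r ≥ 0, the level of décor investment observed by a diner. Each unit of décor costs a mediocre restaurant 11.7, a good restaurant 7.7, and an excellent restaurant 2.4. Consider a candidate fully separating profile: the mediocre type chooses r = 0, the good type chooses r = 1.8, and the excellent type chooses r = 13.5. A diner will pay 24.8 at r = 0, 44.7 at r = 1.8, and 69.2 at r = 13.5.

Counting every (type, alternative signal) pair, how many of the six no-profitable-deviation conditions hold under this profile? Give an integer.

Good (own payoff 44.7 − 7.7×1.8 = 30.84): to r=0 gives 24.8 → no gain ✓; to r=13.5 gives 69.2 − 7.7×13.5 = -34.75 → no gain ✓.
Mediocre (own payoff 24.8): to r=1.8 gives 44.7 − 11.7×1.8 = 23.64 → no gain ✓; to r=13.5 gives 69.2 − 11.7×13.5 = -88.75 → no gain ✓.
Excellent (own payoff 69.2 − 2.4×13.5 = 36.8): to r=0 gives 24.8 → no gain ✓; to r=1.8 gives 44.7 − 2.4×1.8 = 40.38 → profitable ✗.
5 of the 6 constraints hold; not an equilibrium.

5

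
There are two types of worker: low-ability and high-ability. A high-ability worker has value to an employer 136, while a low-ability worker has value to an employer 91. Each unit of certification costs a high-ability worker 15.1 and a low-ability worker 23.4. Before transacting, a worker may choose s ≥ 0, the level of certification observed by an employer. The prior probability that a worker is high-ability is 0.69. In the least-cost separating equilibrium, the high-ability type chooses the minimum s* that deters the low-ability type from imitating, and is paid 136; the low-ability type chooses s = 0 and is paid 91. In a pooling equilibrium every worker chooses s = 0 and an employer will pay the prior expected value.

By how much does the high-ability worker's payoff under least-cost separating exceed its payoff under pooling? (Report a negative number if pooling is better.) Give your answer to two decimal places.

-15.09

Least-cost separating signal: s* solves 91 = 136 − 23.4·s*, so s* = (136 − 91)/23.4 ≈ 1.9231.
High-ability type's separating payoff: 136 − 15.1 × s* = 136 − 15.1 × (136 − 91)/23.4 = 136 − 679.5/23.4 ≈ 106.9615.
Pooling payoff: 0.69 × 136 + 0.31 × 91 = 122.05.
Difference: 106.9615 − 122.05 = -15.0885, i.e. -15.09 to two decimal places.
The high-ability type would prefer the pooling outcome.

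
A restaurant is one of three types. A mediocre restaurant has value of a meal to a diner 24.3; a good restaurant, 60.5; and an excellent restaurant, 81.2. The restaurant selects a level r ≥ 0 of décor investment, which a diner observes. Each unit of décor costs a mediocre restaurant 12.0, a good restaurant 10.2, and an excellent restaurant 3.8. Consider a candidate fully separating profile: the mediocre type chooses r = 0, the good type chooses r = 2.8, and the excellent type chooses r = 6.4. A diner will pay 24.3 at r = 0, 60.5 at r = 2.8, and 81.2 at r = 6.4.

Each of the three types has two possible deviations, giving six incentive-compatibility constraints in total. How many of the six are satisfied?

5

Good (own payoff 60.5 − 10.2×2.8 = 31.94): to r=0 gives 24.3 → no gain ✓; to r=6.4 gives 81.2 − 10.2×6.4 = 15.92 → no gain ✓.
Excellent (own payoff 81.2 − 3.8×6.4 = 56.88): to r=0 gives 24.3 → no gain ✓; to r=2.8 gives 60.5 − 3.8×2.8 = 49.86 → no gain ✓.
Mediocre (own payoff 24.3): to r=2.8 gives 60.5 − 12.0×2.8 = 26.9 → profitable ✗; to r=6.4 gives 81.2 − 12.0×6.4 = 4.4 → no gain ✓.
5 of the 6 constraints hold; not an equilibrium.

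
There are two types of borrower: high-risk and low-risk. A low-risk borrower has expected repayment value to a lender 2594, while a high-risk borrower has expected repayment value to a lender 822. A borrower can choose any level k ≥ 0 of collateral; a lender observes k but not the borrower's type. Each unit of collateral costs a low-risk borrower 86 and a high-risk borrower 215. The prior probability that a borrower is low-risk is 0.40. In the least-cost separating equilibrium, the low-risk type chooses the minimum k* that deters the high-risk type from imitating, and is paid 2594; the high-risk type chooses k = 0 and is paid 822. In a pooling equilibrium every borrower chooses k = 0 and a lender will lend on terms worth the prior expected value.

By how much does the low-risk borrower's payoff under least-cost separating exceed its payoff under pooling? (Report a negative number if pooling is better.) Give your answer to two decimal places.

Least-cost separating signal: k* solves 822 = 2594 − 215·k*, so k* = (2594 − 822)/215 ≈ 8.2419.
Low-risk type's separating payoff: 2594 − 86 × k* = 2594 − 86 × (2594 − 822)/215 = 2594 − 152392/215 = 1885.2.
Pooling payoff: 0.40 × 2594 + 0.60 × 822 = 1530.8.
Difference: 1885.2 − 1530.8 = 354.40.
The low-risk type prefers to separate.

354.40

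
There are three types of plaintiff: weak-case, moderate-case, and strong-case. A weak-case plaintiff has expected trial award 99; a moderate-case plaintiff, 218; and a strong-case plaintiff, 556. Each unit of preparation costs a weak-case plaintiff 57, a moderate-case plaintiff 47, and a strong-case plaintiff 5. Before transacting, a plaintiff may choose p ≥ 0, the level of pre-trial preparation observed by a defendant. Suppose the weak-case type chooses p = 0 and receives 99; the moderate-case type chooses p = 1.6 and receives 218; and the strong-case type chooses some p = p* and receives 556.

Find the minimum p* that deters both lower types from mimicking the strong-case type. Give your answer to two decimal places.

8.79

Weak-case type (on-path payoff 99) won't mimic when 99 ≥ 556 − 57·p*, i.e. p* ≥ 8.02.
Moderate-case type (on-path payoff 218 − 47×1.6 = 142.8) won't mimic when 142.8 ≥ 556 − 47·p*, i.e. p* ≥ 8.79.
Both must hold, so p* = max(8.02, 8.79) = 8.79. The moderate-case type's constraint binds.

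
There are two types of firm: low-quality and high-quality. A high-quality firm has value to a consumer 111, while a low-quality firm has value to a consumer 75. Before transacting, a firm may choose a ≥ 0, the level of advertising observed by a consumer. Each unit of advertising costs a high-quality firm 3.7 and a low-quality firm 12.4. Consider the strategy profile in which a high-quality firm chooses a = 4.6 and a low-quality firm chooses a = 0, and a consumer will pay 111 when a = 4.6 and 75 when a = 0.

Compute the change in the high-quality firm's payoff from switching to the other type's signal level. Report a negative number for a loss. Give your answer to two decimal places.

-18.98

Playing a = 4.6 the high-quality firm receives 111 − 3.7 × 4.6 = 93.98.
Deviating to a = 0 yields 75 instead.
Gain from deviating: 75 − 93.98 = -18.98.
The gain is negative, so the high-quality type's incentive-compatibility constraint is satisfied.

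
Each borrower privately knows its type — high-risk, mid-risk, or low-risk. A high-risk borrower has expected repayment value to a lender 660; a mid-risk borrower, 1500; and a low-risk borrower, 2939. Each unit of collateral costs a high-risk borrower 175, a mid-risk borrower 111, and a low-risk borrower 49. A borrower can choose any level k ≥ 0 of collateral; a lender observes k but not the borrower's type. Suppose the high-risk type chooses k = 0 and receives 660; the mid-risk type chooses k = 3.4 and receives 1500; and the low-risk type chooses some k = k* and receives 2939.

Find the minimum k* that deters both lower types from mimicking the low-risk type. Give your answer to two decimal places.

High-risk type (on-path payoff 660) won't mimic when 660 ≥ 2939 − 175·k*, i.e. k* ≥ 13.02.
Mid-risk type (on-path payoff 1500 − 111×3.4 = 1122.6) won't mimic when 1122.6 ≥ 2939 − 111·k*, i.e. k* ≥ 16.36.
Both must hold, so k* = max(13.02, 16.36) = 16.36. The mid-risk type's constraint binds.

16.36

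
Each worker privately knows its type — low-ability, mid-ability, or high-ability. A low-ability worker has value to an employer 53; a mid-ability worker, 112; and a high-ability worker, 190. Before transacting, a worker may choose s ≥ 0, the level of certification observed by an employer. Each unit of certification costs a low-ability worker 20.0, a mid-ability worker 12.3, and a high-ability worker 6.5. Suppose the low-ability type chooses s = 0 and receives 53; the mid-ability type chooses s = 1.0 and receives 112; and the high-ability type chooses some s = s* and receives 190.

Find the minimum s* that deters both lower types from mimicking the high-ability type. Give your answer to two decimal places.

Low-ability type (on-path payoff 53) won't mimic when 53 ≥ 190 − 20.0·s*, i.e. s* ≥ 6.85.
Mid-ability type (on-path payoff 112 − 12.3×1.0 = 99.7) won't mimic when 99.7 ≥ 190 − 12.3·s*, i.e. s* ≥ 7.34.
Both must hold, so s* = max(6.85, 7.34) = 7.34. The mid-ability type's constraint binds.

7.34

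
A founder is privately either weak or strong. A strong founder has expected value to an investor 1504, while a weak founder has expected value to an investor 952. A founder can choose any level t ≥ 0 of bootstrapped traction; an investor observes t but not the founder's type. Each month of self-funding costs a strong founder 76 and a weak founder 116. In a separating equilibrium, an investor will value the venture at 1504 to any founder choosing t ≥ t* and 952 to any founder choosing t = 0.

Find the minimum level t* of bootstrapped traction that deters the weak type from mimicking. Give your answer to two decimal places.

4.76

A weak founder choosing t = 0 receives 952.
Imitating at t* instead would pay 1504 at cost 116·t*, netting 1504 − 116·t*.
Indifference: 952 = 1504 − 116·t*, so t* = (1504 − 952) / 116 ≈ 4.76.
At t* the weak type's incentive constraint just binds; the strong type strictly prefers t* since its per-unit cost is lower.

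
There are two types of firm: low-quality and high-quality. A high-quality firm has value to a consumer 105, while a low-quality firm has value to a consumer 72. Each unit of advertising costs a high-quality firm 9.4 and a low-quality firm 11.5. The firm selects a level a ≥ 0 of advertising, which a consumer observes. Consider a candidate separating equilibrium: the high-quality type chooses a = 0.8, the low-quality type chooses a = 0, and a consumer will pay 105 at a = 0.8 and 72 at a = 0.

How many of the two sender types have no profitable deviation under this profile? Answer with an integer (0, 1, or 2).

Low-quality type: stay at 0 → 72; mimic → 105 − 11.5 × 0.8 = 95.8. IC fails (72 < 95.8).
High-quality type: signal → 105 − 9.4 × 0.8 = 97.48; deviate to 0 → 72. IC holds (97.48 ≥ 72).
1 of 2 constraints hold, so this profile is not an equilibrium.

1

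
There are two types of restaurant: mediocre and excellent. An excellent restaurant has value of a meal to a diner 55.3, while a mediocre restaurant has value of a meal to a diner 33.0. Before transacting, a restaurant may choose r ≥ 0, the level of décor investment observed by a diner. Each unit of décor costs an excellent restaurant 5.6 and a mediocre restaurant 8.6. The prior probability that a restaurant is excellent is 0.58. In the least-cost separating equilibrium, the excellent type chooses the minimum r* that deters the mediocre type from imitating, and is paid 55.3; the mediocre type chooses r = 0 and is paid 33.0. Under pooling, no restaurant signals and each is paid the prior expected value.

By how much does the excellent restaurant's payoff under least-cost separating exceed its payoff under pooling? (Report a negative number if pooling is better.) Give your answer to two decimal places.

-5.15

Least-cost separating signal: r* solves 33.0 = 55.3 − 8.6·r*, so r* = (55.3 − 33.0)/8.6 ≈ 2.5930.
Excellent type's separating payoff: 55.3 − 5.6 × r* = 55.3 − 5.6 × (55.3 − 33.0)/8.6 = 55.3 − 124.88/8.6 ≈ 40.7791.
Pooling payoff: 0.58 × 55.3 + 0.42 × 33.0 = 45.934.
Difference: 40.7791 − 45.934 = -5.1549, i.e. -5.15 to two decimal places.
The excellent type would prefer the pooling outcome.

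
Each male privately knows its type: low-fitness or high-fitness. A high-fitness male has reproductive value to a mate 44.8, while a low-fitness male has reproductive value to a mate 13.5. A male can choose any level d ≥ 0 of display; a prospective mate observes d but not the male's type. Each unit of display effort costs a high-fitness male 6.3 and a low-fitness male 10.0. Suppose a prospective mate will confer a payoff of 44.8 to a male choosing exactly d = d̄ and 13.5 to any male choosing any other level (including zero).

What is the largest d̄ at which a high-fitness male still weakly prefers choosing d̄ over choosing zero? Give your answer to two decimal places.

4.97

Choosing d̄ yields the high-fitness type 44.8 − 6.3·d̄; choosing zero yields 13.5.
The high-fitness type is indifferent at 44.8 − 6.3·d̄ = 13.5, i.e. d̄ = (44.8 − 13.5) / 6.3 ≈ 4.97.
For any d̄ above 4.97 the high-fitness type would rather pool at zero, so separation collapses.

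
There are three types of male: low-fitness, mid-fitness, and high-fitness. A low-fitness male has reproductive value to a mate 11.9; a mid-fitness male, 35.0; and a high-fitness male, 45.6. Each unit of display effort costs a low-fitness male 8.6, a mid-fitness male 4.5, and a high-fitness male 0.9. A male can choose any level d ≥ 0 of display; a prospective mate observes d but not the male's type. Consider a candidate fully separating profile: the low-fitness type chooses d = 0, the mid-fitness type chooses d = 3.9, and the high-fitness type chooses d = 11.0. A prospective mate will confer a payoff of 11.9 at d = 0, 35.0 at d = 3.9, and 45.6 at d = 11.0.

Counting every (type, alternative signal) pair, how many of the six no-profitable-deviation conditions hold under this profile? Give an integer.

High-fitness (own payoff 45.6 − 0.9×11.0 = 35.7): to d=0 gives 11.9 → no gain ✓; to d=3.9 gives 35.0 − 0.9×3.9 = 31.49 → no gain ✓.
Low-fitness (own payoff 11.9): to d=3.9 gives 35.0 − 8.6×3.9 = 1.46 → no gain ✓; to d=11.0 gives 45.6 − 8.6×11.0 = -49 → no gain ✓.
Mid-fitness (own payoff 35.0 − 4.5×3.9 = 17.45): to d=0 gives 11.9 → no gain ✓; to d=11.0 gives 45.6 − 4.5×11.0 = -3.9 → no gain ✓.
6 of the 6 constraints hold; this profile is a separating equilibrium.

6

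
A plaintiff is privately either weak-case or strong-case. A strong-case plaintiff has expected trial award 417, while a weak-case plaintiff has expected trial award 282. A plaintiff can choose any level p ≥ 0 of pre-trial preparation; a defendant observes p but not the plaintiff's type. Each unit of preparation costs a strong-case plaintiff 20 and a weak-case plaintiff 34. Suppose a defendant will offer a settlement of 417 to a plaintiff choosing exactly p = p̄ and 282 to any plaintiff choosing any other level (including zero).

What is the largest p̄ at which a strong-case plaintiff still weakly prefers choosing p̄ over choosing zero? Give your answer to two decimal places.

6.75

Choosing p̄ yields the strong-case type 417 − 20·p̄; choosing zero yields 282.
The strong-case type is indifferent at 417 − 20·p̄ = 282, i.e. p̄ = (417 − 282) / 20 = 6.75.
For any p̄ above 6.75 the strong-case type would rather pool at zero, so separation collapses.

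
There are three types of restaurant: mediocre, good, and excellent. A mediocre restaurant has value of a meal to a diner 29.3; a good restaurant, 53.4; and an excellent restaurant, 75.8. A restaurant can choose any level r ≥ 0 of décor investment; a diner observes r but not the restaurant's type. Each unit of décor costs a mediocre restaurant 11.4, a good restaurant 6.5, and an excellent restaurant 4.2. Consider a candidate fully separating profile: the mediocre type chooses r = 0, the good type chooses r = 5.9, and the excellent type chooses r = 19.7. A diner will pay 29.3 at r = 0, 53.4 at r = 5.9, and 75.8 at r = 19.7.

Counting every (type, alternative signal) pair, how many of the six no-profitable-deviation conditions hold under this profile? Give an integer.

3

Mediocre (own payoff 29.3): to r=5.9 gives 53.4 − 11.4×5.9 = -13.86 → no gain ✓; to r=19.7 gives 75.8 − 11.4×19.7 = -148.78 → no gain ✓.
Excellent (own payoff 75.8 − 4.2×19.7 = -6.94): to r=0 gives 29.3 → profitable ✗; to r=5.9 gives 53.4 − 4.2×5.9 = 28.62 → profitable ✗.
Good (own payoff 53.4 − 6.5×5.9 = 15.05): to r=0 gives 29.3 → profitable ✗; to r=19.7 gives 75.8 − 6.5×19.7 = -52.25 → no gain ✓.
3 of the 6 constraints hold; not an equilibrium.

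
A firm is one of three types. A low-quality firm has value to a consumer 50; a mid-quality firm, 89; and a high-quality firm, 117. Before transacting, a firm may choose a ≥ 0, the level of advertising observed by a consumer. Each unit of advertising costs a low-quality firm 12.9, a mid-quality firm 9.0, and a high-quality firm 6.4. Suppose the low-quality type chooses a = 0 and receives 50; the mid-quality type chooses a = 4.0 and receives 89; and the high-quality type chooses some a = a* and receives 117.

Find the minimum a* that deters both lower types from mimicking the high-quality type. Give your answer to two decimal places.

7.11

Low-quality type (on-path payoff 50) won't mimic when 50 ≥ 117 − 12.9·a*, i.e. a* ≥ 5.19.
Mid-quality type (on-path payoff 89 − 9.0×4.0 = 53) won't mimic when 53 ≥ 117 − 9.0·a*, i.e. a* ≥ 7.11.
Both must hold, so a* = max(5.19, 7.11) = 7.11. The mid-quality type's constraint binds.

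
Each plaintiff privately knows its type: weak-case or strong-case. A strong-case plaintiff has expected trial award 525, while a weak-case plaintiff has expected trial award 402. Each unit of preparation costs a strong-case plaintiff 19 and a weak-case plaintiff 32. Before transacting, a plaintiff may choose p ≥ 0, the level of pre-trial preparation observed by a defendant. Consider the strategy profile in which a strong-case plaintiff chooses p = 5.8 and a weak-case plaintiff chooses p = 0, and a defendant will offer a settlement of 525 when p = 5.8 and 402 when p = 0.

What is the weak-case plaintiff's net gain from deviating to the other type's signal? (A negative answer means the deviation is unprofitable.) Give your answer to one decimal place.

-62.6

Playing p = 0 the weak-case plaintiff receives 402.
Deviating to p = 5.8 brings payment 525 at cost 32 × 5.8 = 185.6, netting 339.4.
Gain from deviating: 339.4 − 402 = -62.6.
The gain is negative, so the weak-case type's incentive-compatibility constraint is satisfied.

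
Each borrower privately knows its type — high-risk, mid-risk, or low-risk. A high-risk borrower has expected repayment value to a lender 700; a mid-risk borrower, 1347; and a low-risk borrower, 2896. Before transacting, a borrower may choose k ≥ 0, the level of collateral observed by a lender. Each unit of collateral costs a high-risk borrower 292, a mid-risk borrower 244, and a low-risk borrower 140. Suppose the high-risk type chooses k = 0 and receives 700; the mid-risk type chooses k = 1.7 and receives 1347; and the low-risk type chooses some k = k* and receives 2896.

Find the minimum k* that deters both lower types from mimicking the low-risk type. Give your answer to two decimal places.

High-risk type (on-path payoff 700) won't mimic when 700 ≥ 2896 − 292·k*, i.e. k* ≥ 7.52.
Mid-risk type (on-path payoff 1347 − 244×1.7 = 932.2) won't mimic when 932.2 ≥ 2896 − 244·k*, i.e. k* ≥ 8.05.
Both must hold, so k* = max(7.52, 8.05) = 8.05. The mid-risk type's constraint binds.

8.05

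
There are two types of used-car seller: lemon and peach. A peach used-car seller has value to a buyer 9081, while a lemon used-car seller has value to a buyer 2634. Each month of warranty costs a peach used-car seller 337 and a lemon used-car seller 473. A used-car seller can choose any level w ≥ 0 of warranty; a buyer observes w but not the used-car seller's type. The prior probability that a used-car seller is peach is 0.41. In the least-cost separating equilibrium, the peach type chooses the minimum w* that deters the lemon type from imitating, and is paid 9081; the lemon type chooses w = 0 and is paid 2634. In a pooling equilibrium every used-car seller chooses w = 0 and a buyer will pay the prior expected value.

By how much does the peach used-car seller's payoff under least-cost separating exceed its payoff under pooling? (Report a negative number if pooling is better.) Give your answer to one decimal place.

Least-cost separating signal: w* solves 2634 = 9081 − 473·w*, so w* = (9081 − 2634)/473 ≈ 13.6300.
Peach type's separating payoff: 9081 − 337 × w* = 9081 − 337 × (9081 − 2634)/473 = 9081 − 2172639/473 ≈ 4487.683.
Pooling payoff: 0.41 × 9081 + 0.59 × 2634 = 5277.27.
Difference: 4487.683 − 5277.27 = -789.587, i.e. -789.6 to one decimal place.
The peach type would prefer the pooling outcome.

-789.6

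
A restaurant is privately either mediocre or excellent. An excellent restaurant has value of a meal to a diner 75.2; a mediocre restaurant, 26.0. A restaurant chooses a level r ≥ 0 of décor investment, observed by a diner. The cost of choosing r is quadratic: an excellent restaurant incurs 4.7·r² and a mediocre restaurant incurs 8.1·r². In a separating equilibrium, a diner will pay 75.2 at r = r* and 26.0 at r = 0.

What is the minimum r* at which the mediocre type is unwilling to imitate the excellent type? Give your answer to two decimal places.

The mediocre type at r = 0 receives 26.0; imitating at r* yields 75.2 − 8.1·r*².
Indifference: 26.0 = 75.2 − 8.1·r*², so r*² = (75.2 − 26.0) / 8.1 ≈ 6.0741.
r* = √6.0741 ≈ 2.46.

2.46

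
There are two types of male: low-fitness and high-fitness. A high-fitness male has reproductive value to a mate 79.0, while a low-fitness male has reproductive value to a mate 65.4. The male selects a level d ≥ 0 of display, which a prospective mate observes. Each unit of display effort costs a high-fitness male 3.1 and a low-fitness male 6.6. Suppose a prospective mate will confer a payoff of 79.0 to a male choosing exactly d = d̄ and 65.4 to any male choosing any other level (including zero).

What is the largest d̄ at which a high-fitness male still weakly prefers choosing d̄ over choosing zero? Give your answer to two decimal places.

Choosing d̄ yields the high-fitness type 79.0 − 3.1·d̄; choosing zero yields 65.4.
The high-fitness type is indifferent at 79.0 − 3.1·d̄ = 65.4, i.e. d̄ = (79.0 − 65.4) / 3.1 ≈ 4.39.
For any d̄ above 4.39 the high-fitness type would rather pool at zero, so separation collapses.

4.39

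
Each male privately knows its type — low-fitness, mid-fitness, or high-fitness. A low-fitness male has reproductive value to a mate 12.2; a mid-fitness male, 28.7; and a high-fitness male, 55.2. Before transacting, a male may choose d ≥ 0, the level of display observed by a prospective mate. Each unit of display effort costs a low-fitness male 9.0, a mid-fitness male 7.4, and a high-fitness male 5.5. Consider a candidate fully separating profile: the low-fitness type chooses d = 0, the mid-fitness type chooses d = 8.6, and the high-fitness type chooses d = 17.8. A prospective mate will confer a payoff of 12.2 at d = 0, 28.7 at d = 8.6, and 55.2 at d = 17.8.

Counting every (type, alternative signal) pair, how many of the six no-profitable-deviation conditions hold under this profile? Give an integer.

High-fitness (own payoff 55.2 − 5.5×17.8 = -42.7): to d=0 gives 12.2 → profitable ✗; to d=8.6 gives 28.7 − 5.5×8.6 = -18.6 → profitable ✗.
Low-fitness (own payoff 12.2): to d=8.6 gives 28.7 − 9.0×8.6 = -48.7 → no gain ✓; to d=17.8 gives 55.2 − 9.0×17.8 = -105 → no gain ✓.
Mid-fitness (own payoff 28.7 − 7.4×8.6 = -34.94): to d=0 gives 12.2 → profitable ✗; to d=17.8 gives 55.2 − 7.4×17.8 = -76.52 → no gain ✓.
3 of the 6 constraints hold; not an equilibrium.

3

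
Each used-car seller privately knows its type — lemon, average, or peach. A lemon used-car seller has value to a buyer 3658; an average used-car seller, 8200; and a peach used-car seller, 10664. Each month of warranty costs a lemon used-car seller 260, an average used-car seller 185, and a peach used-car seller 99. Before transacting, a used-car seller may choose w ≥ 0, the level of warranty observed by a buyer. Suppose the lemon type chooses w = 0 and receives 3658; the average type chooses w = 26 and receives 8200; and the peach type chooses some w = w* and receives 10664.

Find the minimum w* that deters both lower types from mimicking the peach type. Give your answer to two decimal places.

39.32

Average type (on-path payoff 8200 − 185×26 = 3390) won't mimic when 3390 ≥ 10664 − 185·w*, i.e. w* ≥ 39.32.
Lemon type (on-path payoff 3658) won't mimic when 3658 ≥ 10664 − 260·w*, i.e. w* ≥ 26.95.
Both must hold, so w* = max(26.95, 39.32) = 39.32. The average type's constraint binds.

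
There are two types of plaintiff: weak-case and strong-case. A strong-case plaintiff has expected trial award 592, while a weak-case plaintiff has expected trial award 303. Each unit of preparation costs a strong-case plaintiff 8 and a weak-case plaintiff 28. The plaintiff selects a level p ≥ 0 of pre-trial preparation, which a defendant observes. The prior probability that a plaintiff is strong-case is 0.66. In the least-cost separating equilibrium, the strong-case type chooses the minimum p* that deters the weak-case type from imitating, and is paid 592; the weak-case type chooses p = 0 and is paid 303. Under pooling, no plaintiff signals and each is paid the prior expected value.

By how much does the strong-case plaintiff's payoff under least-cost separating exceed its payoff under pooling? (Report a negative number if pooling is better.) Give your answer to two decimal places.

15.69

Least-cost separating signal: p* solves 303 = 592 − 28·p*, so p* = (592 − 303)/28 ≈ 10.3214.
Strong-case type's separating payoff: 592 − 8 × p* = 592 − 8 × (592 − 303)/28 = 592 − 2312/28 ≈ 509.4286.
Pooling payoff: 0.66 × 592 + 0.34 × 303 = 493.74.
Difference: 509.4286 − 493.74 = 15.6886, i.e. 15.69 to two decimal places.
The strong-case type prefers to separate.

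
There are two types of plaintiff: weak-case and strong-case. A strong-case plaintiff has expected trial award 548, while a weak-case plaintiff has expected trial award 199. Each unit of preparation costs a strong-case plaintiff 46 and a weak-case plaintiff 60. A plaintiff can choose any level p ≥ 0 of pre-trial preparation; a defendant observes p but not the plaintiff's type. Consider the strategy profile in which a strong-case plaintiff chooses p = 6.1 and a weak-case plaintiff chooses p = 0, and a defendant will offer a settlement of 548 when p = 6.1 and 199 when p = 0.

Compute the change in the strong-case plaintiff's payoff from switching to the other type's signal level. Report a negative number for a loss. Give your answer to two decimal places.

-68.40

Playing p = 6.1 the strong-case plaintiff receives 548 − 46 × 6.1 = 267.4.
Deviating to p = 0 yields 199 instead.
Gain from deviating: 199 − 267.4 = -68.40.
The gain is negative, so the strong-case type's incentive-compatibility constraint is satisfied.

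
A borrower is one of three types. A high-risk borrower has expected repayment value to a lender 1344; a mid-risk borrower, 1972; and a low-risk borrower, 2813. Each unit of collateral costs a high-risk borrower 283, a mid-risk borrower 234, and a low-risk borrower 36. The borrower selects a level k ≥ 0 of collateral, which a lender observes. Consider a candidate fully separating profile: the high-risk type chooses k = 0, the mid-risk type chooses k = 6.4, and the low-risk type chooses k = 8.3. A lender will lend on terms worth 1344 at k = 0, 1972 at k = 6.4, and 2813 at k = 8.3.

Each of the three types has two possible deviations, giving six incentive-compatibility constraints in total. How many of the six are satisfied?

Mid-risk (own payoff 1972 − 234×6.4 = 474.4): to k=0 gives 1344 → profitable ✗; to k=8.3 gives 2813 − 234×8.3 = 870.8 → profitable ✗.
Low-risk (own payoff 2813 − 36×8.3 = 2514.2): to k=0 gives 1344 → no gain ✓; to k=6.4 gives 1972 − 36×6.4 = 1741.6 → no gain ✓.
High-risk (own payoff 1344): to k=6.4 gives 1972 − 283×6.4 = 160.8 → no gain ✓; to k=8.3 gives 2813 − 283×8.3 = 464.1 → no gain ✓.
4 of the 6 constraints hold; not an equilibrium.

4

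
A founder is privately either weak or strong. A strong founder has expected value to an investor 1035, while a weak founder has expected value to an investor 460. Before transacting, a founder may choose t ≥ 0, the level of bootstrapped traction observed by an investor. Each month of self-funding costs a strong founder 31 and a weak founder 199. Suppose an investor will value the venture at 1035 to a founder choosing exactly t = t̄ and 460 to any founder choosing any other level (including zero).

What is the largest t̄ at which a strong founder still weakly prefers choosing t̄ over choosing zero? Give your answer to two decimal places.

18.55

Choosing t̄ yields the strong type 1035 − 31·t̄; choosing zero yields 460.
The strong type is indifferent at 1035 − 31·t̄ = 460, i.e. t̄ = (1035 − 460) / 31 ≈ 18.55.
For any t̄ above 18.55 the strong type would rather pool at zero, so separation collapses.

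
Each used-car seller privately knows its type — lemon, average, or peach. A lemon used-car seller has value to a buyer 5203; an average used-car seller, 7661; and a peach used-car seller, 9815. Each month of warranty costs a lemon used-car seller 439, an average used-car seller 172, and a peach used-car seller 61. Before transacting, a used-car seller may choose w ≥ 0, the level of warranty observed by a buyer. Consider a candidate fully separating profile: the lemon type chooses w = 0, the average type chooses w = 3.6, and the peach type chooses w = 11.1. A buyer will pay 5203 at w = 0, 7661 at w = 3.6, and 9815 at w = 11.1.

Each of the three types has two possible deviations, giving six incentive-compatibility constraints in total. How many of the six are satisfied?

4

Peach (own payoff 9815 − 61×11.1 = 9137.9): to w=0 gives 5203 → no gain ✓; to w=3.6 gives 7661 − 61×3.6 = 7441.4 → no gain ✓.
Average (own payoff 7661 − 172×3.6 = 7041.8): to w=0 gives 5203 → no gain ✓; to w=11.1 gives 9815 − 172×11.1 = 7905.8 → profitable ✗.
Lemon (own payoff 5203): to w=3.6 gives 7661 − 439×3.6 = 6080.6 → profitable ✗; to w=11.1 gives 9815 − 439×11.1 = 4942.1 → no gain ✓.
4 of the 6 constraints hold; not an equilibrium.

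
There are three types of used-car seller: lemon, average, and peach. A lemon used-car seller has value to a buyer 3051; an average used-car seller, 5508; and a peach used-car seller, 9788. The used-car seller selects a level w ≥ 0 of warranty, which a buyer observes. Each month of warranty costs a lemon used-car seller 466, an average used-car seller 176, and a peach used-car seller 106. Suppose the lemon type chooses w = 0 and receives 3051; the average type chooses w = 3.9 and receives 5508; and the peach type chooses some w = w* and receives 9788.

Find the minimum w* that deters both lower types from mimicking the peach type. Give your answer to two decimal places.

28.22

Average type (on-path payoff 5508 − 176×3.9 = 4821.6) won't mimic when 4821.6 ≥ 9788 − 176·w*, i.e. w* ≥ 28.22.
Lemon type (on-path payoff 3051) won't mimic when 3051 ≥ 9788 − 466·w*, i.e. w* ≥ 14.46.
Both must hold, so w* = max(14.46, 28.22) = 28.22. The average type's constraint binds.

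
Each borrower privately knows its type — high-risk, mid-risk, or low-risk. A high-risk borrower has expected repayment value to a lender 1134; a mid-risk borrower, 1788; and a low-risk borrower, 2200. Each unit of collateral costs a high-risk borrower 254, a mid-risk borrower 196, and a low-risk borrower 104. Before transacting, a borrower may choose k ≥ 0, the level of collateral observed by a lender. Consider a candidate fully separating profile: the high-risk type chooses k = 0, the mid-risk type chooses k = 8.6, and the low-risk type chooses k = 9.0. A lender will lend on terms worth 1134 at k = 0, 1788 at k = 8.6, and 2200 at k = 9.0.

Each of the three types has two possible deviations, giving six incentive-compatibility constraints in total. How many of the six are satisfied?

Low-risk (own payoff 2200 − 104×9.0 = 1264): to k=0 gives 1134 → no gain ✓; to k=8.6 gives 1788 − 104×8.6 = 893.6 → no gain ✓.
Mid-risk (own payoff 1788 − 196×8.6 = 102.4): to k=0 gives 1134 → profitable ✗; to k=9.0 gives 2200 − 196×9.0 = 436 → profitable ✗.
High-risk (own payoff 1134): to k=8.6 gives 1788 − 254×8.6 = -396.4 → no gain ✓; to k=9.0 gives 2200 − 254×9.0 = -86 → no gain ✓.
4 of the 6 constraints hold; not an equilibrium.

4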